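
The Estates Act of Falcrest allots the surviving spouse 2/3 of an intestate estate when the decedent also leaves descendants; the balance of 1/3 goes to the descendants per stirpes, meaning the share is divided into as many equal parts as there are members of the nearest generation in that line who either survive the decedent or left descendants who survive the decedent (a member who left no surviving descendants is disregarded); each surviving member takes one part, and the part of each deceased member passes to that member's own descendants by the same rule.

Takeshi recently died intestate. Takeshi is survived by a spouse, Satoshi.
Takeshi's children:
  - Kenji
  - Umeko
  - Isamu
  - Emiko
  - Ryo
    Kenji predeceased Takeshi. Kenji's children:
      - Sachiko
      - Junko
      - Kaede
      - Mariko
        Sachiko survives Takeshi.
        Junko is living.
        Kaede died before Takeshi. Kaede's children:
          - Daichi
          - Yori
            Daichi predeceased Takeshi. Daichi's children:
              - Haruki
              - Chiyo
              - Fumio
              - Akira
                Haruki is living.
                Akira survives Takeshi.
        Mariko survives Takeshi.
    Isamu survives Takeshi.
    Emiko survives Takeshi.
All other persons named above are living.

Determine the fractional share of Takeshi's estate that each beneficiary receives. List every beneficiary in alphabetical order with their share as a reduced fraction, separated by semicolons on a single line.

Akira 1/480; Chiyo 1/480; Emiko 1/15; Fumio 1/480; Haruki 1/480; Isamu 1/15; Junko 1/60; Mariko 1/60; Ryo 1/15; Sachiko 1/60; Satoshi 2/3; Umeko 1/15; Yori 1/120

Satoshi, as surviving spouse, takes 2/3.
The remaining 1/3 passes to Takeshi's descendants per stirpes.
The 1/3 is divided into 5 equal shares of 1/15 among Kenji, Umeko, Isamu, Emiko, Ryo.
Kenji predeceased; the 1/15 allotted to Kenji's branch passes to Kenji's issue by representation.
The 1/15 is divided into 4 equal shares of 1/60 among Sachiko, Junko, Kaede, Mariko.
Sachiko is living and takes 1/60.
Junko is living and takes 1/60.
Kaede predeceased; the 1/60 allotted to Kaede's branch passes to Kaede's issue by representation.
The 1/60 is divided into 2 equal shares of 1/120 among Daichi, Yori.
Daichi predeceased; the 1/120 allotted to Daichi's branch passes to Daichi's issue by representation.
The 1/120 is divided into 4 equal shares of 1/480 among Haruki, Chiyo, Fumio, Akira.
Haruki is living and takes 1/480.
Chiyo is living and takes 1/480.
Fumio is living and takes 1/480.
Akira is living and takes 1/480.
Yori is living and takes 1/120.
Mariko is living and takes 1/60.
Umeko is living and takes 1/15.
Isamu is living and takes 1/15.
Emiko is living and takes 1/15.
Ryo is living and takes 1/15.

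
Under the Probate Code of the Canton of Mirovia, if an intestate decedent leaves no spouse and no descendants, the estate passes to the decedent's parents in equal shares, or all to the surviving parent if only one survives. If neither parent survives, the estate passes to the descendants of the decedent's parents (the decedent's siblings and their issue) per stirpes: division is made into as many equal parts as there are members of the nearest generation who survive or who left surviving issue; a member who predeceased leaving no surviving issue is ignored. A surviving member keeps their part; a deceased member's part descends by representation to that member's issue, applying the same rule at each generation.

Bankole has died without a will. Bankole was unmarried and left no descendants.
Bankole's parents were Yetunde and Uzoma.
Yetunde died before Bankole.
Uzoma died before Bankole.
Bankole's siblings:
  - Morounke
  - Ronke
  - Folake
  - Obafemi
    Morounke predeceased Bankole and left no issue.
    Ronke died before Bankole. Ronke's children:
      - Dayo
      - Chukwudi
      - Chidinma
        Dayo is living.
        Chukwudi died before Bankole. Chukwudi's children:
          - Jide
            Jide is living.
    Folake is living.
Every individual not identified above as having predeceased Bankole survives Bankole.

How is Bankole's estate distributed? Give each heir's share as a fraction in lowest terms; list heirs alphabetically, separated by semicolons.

Chidinma 1/9; Dayo 1/9; Folake 1/3; Jide 1/9; Obafemi 1/3

Neither parent survives and there are no descendants, so the estate passes to Bankole's siblings and their issue per stirpes.
Morounke left no surviving issue, so that branch lapses and is disregarded.
The estate is divided into 3 equal shares of 1/3 among Ronke, Folake, Obafemi.
Ronke predeceased; the 1/3 allotted to Ronke's branch passes to Ronke's issue by representation.
The 1/3 is divided into 3 equal shares of 1/9 among Dayo, Chukwudi, Chidinma.
Dayo is living and takes 1/9.
Chukwudi predeceased; the 1/9 allotted to Chukwudi's branch passes to Chukwudi's issue by representation.
Jide is the sole taker at this level and receives the full 1/9.
Chidinma is living and takes 1/9.
Folake is living and takes 1/3.
Obafemi is living and takes 1/3.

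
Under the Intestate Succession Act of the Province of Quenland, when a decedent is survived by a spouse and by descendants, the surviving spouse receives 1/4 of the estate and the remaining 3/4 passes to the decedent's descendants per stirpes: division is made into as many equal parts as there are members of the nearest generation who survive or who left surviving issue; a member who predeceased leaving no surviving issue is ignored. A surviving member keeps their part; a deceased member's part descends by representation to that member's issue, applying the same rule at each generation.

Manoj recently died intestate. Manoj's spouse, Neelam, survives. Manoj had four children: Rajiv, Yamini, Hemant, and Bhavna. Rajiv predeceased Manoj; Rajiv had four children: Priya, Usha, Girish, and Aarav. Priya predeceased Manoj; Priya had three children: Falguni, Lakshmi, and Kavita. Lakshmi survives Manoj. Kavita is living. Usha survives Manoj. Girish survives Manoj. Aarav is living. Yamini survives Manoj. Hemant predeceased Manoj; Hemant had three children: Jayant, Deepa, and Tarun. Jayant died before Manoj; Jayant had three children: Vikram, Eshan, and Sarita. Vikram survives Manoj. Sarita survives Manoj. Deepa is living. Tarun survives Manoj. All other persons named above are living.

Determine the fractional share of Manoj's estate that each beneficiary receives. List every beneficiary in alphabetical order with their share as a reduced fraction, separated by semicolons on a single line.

Aarav 3/64; Bhavna 3/16; Deepa 1/16; Eshan 1/48; Falguni 1/64; Girish 3/64; Kavita 1/64; Lakshmi 1/64; Neelam 1/4; Sarita 1/48; Tarun 1/16; Usha 3/64; Vikram 1/48; Yamini 3/16

Neelam, as surviving spouse, takes 1/4.
The remaining 3/4 passes to Manoj's descendants per stirpes.
The 3/4 is divided into 4 equal shares of 3/16 among Rajiv, Yamini, Hemant, Bhavna.
Rajiv predeceased; the 3/16 allotted to Rajiv's branch passes to Rajiv's issue by representation.
The 3/16 is divided into 4 equal shares of 3/64 among Priya, Usha, Girish, Aarav.
Priya predeceased; the 3/64 allotted to Priya's branch passes to Priya's issue by representation.
The 3/64 is divided into 3 equal shares of 1/64 among Falguni, Lakshmi, Kavita.
Falguni is living and takes 1/64.
Lakshmi is living and takes 1/64.
Kavita is living and takes 1/64.
Usha is living and takes 3/64.
Girish is living and takes 3/64.
Aarav is living and takes 3/64.
Yamini is living and takes 3/16.
Hemant predeceased; the 3/16 allotted to Hemant's branch passes to Hemant's issue by representation.
The 3/16 is divided into 3 equal shares of 1/16 among Jayant, Deepa, Tarun.
Jayant predeceased; the 1/16 allotted to Jayant's branch passes to Jayant's issue by representation.
The 1/16 is divided into 3 equal shares of 1/48 among Vikram, Eshan, Sarita.
Vikram is living and takes 1/48.
Eshan is living and takes 1/48.
Sarita is living and takes 1/48.
Deepa is living and takes 1/16.
Tarun is living and takes 1/16.
Bhavna is living and takes 3/16.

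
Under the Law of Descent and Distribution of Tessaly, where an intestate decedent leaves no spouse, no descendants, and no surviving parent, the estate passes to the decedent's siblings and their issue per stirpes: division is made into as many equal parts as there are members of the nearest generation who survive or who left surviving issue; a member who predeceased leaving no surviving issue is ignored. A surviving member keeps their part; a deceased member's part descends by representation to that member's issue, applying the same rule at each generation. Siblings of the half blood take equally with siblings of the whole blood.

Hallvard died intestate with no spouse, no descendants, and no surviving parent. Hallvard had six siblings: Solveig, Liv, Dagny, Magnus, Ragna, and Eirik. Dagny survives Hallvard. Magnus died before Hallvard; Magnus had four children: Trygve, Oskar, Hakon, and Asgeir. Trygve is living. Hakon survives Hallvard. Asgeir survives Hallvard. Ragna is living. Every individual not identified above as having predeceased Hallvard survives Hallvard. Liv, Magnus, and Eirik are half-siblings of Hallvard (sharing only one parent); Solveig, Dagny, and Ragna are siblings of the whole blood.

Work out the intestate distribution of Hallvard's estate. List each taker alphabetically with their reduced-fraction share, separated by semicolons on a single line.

No spouse, descendants, or parent survives, so the estate passes to Hallvard's siblings per stirpes.
Half-blood and whole-blood siblings take equally under the stated rule.
The estate is divided into 6 equal shares of 1/6 among Solveig, Liv, Dagny, Magnus, Ragna, Eirik.
Solveig is living and takes 1/6.
Liv is living and takes 1/6.
Dagny is living and takes 1/6.
Magnus predeceased; the 1/6 allotted to Magnus's branch passes to Magnus's issue by representation.
The 1/6 is divided into 4 equal shares of 1/24 among Trygve, Oskar, Hakon, Asgeir.
Trygve is living and takes 1/24.
Oskar is living and takes 1/24.
Hakon is living and takes 1/24.
Asgeir is living and takes 1/24.
Ragna is living and takes 1/6.
Eirik is living and takes 1/6.

Asgeir 1/24; Dagny 1/6; Eirik 1/6; Hakon 1/24; Liv 1/6; Oskar 1/24; Ragna 1/6; Solveig 1/6; Trygve 1/24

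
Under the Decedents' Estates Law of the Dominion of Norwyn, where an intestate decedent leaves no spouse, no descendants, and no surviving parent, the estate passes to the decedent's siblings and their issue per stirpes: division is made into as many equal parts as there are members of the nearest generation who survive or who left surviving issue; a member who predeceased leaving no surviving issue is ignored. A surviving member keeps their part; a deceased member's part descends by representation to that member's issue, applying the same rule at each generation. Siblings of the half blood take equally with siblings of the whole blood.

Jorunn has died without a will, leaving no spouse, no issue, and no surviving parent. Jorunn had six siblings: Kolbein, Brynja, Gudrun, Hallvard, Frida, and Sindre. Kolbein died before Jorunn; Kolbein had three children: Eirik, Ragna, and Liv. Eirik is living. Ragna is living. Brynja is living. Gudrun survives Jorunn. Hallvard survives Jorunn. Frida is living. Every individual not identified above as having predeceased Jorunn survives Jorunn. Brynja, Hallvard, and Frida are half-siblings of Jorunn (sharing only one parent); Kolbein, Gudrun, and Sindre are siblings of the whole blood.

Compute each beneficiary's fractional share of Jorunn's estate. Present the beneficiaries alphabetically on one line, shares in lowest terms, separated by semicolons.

Brynja 1/6; Eirik 1/18; Frida 1/6; Gudrun 1/6; Hallvard 1/6; Liv 1/18; Ragna 1/18; Sindre 1/6

No spouse, descendants, or parent survives, so the estate passes to Jorunn's siblings per stirpes.
Half-blood and whole-blood siblings take equally under the stated rule.
The estate is divided into 6 equal shares of 1/6 among Kolbein, Brynja, Gudrun, Hallvard, Frida, Sindre.
Kolbein predeceased; the 1/6 allotted to Kolbein's branch passes to Kolbein's issue by representation.
The 1/6 is divided into 3 equal shares of 1/18 among Eirik, Ragna, Liv.
Eirik is living and takes 1/18.
Ragna is living and takes 1/18.
Liv is living and takes 1/18.
Brynja is living and takes 1/6.
Gudrun is living and takes 1/6.
Hallvard is living and takes 1/6.
Frida is living and takes 1/6.
Sindre is living and takes 1/6.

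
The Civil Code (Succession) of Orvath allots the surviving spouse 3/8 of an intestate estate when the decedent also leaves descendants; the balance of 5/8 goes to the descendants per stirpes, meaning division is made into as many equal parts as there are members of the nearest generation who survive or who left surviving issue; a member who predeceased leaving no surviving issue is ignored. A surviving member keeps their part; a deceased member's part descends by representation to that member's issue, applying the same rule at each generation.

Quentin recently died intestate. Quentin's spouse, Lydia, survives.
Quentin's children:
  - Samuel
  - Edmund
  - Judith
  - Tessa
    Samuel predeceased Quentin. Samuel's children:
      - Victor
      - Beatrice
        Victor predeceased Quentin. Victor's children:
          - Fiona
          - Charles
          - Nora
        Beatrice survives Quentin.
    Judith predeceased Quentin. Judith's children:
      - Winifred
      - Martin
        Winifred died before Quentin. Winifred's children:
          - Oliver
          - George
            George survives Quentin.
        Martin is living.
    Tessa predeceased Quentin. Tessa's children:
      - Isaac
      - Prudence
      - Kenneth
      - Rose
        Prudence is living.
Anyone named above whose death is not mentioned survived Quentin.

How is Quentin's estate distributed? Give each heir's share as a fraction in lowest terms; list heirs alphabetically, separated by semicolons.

Beatrice 5/64; Charles 5/192; Edmund 5/32; Fiona 5/192; George 5/128; Isaac 5/128; Kenneth 5/128; Lydia 3/8; Martin 5/64; Nora 5/192; Oliver 5/128; Prudence 5/128; Rose 5/128

Lydia, as surviving spouse, takes 3/8.
The remaining 5/8 passes to Quentin's descendants per stirpes.
The 5/8 is divided into 4 equal shares of 5/32 among Samuel, Edmund, Judith, Tessa.
Samuel predeceased; the 5/32 allotted to Samuel's branch passes to Samuel's issue by representation.
The 5/32 is divided into 2 equal shares of 5/64 among Victor, Beatrice.
Victor predeceased; the 5/64 allotted to Victor's branch passes to Victor's issue by representation.
The 5/64 is divided into 3 equal shares of 5/192 among Fiona, Charles, Nora.
Fiona is living and takes 5/192.
Charles is living and takes 5/192.
Nora is living and takes 5/192.
Beatrice is living and takes 5/64.
Edmund is living and takes 5/32.
Judith predeceased; the 5/32 allotted to Judith's branch passes to Judith's issue by representation.
The 5/32 is divided into 2 equal shares of 5/64 among Winifred, Martin.
Winifred predeceased; the 5/64 allotted to Winifred's branch passes to Winifred's issue by representation.
The 5/64 is divided into 2 equal shares of 5/128 among Oliver, George.
Oliver is living and takes 5/128.
George is living and takes 5/128.
Martin is living and takes 5/64.
Tessa predeceased; the 5/32 allotted to Tessa's branch passes to Tessa's issue by representation.
The 5/32 is divided into 4 equal shares of 5/128 among Isaac, Prudence, Kenneth, Rose.
Isaac is living and takes 5/128.
Prudence is living and takes 5/128.
Kenneth is living and takes 5/128.
Rose is living and takes 5/128.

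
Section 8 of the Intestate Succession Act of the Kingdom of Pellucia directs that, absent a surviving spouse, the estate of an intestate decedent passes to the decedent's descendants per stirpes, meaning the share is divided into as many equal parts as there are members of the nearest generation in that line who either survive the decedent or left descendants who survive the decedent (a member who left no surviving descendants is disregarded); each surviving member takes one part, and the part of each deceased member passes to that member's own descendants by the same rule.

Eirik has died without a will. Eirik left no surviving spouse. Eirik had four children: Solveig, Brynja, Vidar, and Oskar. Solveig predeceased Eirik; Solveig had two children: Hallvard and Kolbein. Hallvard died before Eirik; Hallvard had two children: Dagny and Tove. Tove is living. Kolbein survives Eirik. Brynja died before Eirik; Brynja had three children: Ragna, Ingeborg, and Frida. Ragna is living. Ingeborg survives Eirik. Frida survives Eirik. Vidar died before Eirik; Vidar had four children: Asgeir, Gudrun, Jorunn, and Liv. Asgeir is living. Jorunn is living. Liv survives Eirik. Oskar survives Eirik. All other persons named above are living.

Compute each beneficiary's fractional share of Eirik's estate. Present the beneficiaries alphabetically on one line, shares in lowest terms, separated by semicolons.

There is no surviving spouse, so the entire estate passes to Eirik's descendants per stirpes.
The estate is divided into 4 equal shares of 1/4 among Solveig, Brynja, Vidar, Oskar.
Solveig predeceased; the 1/4 allotted to Solveig's branch passes to Solveig's issue by representation.
The 1/4 is divided into 2 equal shares of 1/8 among Hallvard, Kolbein.
Hallvard predeceased; the 1/8 allotted to Hallvard's branch passes to Hallvard's issue by representation.
The 1/8 is divided into 2 equal shares of 1/16 among Dagny, Tove.
Dagny is living and takes 1/16.
Tove is living and takes 1/16.
Kolbein is living and takes 1/8.
Brynja predeceased; the 1/4 allotted to Brynja's branch passes to Brynja's issue by representation.
The 1/4 is divided into 3 equal shares of 1/12 among Ragna, Ingeborg, Frida.
Ragna is living and takes 1/12.
Ingeborg is living and takes 1/12.
Frida is living and takes 1/12.
Vidar predeceased; the 1/4 allotted to Vidar's branch passes to Vidar's issue by representation.
The 1/4 is divided into 4 equal shares of 1/16 among Asgeir, Gudrun, Jorunn, Liv.
Asgeir is living and takes 1/16.
Gudrun is living and takes 1/16.
Jorunn is living and takes 1/16.
Liv is living and takes 1/16.
Oskar is living and takes 1/4.

Asgeir 1/16; Dagny 1/16; Frida 1/12; Gudrun 1/16; Ingeborg 1/12; Jorunn 1/16; Kolbein 1/8; Liv 1/16; Oskar 1/4; Ragna 1/12; Tove 1/16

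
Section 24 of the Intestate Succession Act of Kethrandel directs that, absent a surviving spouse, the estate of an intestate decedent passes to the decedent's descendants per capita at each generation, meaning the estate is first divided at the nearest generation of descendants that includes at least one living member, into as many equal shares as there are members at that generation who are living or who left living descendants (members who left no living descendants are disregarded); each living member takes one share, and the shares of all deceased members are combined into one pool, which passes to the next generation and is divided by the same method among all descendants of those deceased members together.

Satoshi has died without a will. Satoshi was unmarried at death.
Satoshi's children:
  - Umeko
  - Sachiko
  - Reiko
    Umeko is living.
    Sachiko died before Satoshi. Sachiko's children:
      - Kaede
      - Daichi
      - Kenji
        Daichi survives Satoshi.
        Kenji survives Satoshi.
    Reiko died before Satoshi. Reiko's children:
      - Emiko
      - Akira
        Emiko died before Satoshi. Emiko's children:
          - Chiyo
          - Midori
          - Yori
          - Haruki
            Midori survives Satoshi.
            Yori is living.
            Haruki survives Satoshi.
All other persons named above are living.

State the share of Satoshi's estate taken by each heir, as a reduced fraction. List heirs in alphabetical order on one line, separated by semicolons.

There is no surviving spouse, so the entire estate passes to Satoshi's descendants per capita at each generation.
At generation 1 (Umeko, Sachiko, Reiko) there are 3 shares of (1)/3 = 1/3 each.
Living: Umeko — each takes 1/3.
Deceased: Sachiko and Reiko. Their combined 2/3 is pooled and carried to generation 2.
At generation 2 (Kaede, Daichi, Kenji, Emiko, Akira) there are 5 shares of (2/3)/5 = 2/15 each.
Living: Kaede, Daichi, Kenji, and Akira — each takes 2/15.
Deceased: Emiko. That 2/15 share is carried to generation 3.
At generation 3 (Chiyo, Midori, Yori, Haruki) there are 4 shares of (2/15)/4 = 1/30 each.
Living: Chiyo, Midori, Yori, and Haruki — each takes 1/30.

Akira 2/15; Chiyo 1/30; Daichi 2/15; Haruki 1/30; Kaede 2/15; Kenji 2/15; Midori 1/30; Umeko 1/3; Yori 1/30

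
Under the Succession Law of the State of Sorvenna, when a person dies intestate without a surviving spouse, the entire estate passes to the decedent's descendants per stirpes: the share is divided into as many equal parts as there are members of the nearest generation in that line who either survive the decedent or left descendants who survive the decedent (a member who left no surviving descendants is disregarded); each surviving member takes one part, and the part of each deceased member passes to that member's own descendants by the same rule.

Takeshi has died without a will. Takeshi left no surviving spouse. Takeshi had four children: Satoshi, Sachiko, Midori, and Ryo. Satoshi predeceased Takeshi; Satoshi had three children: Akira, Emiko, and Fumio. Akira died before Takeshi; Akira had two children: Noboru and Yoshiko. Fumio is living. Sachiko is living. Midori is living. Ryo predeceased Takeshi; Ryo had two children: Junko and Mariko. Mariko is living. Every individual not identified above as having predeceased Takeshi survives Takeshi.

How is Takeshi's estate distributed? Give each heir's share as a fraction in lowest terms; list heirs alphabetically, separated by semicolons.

Emiko 1/12; Fumio 1/12; Junko 1/8; Mariko 1/8; Midori 1/4; Noboru 1/24; Sachiko 1/4; Yoshiko 1/24

There is no surviving spouse, so the entire estate passes to Takeshi's descendants per stirpes.
The estate is divided into 4 equal shares of 1/4 among Satoshi, Sachiko, Midori, Ryo.
Satoshi predeceased; the 1/4 allotted to Satoshi's branch passes to Satoshi's issue by representation.
The 1/4 is divided into 3 equal shares of 1/12 among Akira, Emiko, Fumio.
Akira predeceased; the 1/12 allotted to Akira's branch passes to Akira's issue by representation.
The 1/12 is divided into 2 equal shares of 1/24 among Noboru, Yoshiko.
Noboru is living and takes 1/24.
Yoshiko is living and takes 1/24.
Emiko is living and takes 1/12.
Fumio is living and takes 1/12.
Sachiko is living and takes 1/4.
Midori is living and takes 1/4.
Ryo predeceased; the 1/4 allotted to Ryo's branch passes to Ryo's issue by representation.
The 1/4 is divided into 2 equal shares of 1/8 among Junko, Mariko.
Junko is living and takes 1/8.
Mariko is living and takes 1/8.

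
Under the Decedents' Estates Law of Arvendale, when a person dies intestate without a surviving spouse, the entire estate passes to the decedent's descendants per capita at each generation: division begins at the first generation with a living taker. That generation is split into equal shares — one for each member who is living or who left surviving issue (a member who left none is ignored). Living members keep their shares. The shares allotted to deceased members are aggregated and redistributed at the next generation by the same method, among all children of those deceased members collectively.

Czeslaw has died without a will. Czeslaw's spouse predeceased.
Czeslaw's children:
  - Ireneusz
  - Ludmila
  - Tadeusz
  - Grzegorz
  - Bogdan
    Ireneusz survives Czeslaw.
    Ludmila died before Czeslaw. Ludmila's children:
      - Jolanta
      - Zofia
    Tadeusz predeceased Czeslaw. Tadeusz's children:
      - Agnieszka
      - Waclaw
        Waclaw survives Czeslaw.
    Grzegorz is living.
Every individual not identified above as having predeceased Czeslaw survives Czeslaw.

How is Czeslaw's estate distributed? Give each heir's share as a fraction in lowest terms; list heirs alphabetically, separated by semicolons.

Agnieszka 1/10; Bogdan 1/5; Grzegorz 1/5; Ireneusz 1/5; Jolanta 1/10; Waclaw 1/10; Zofia 1/10

There is no surviving spouse, so the entire estate passes to Czeslaw's descendants per capita at each generation.
At generation 1 (Ireneusz, Ludmila, Tadeusz, Grzegorz, Bogdan) there are 5 shares of (1)/5 = 1/5 each.
Living: Ireneusz, Grzegorz, and Bogdan — each takes 1/5.
Deceased: Ludmila and Tadeusz. Their combined 2/5 is pooled and carried to generation 2.
At generation 2 (Jolanta, Zofia, Agnieszka, Waclaw) there are 4 shares of (2/5)/4 = 1/10 each.
Living: Jolanta, Zofia, Agnieszka, and Waclaw — each takes 1/10.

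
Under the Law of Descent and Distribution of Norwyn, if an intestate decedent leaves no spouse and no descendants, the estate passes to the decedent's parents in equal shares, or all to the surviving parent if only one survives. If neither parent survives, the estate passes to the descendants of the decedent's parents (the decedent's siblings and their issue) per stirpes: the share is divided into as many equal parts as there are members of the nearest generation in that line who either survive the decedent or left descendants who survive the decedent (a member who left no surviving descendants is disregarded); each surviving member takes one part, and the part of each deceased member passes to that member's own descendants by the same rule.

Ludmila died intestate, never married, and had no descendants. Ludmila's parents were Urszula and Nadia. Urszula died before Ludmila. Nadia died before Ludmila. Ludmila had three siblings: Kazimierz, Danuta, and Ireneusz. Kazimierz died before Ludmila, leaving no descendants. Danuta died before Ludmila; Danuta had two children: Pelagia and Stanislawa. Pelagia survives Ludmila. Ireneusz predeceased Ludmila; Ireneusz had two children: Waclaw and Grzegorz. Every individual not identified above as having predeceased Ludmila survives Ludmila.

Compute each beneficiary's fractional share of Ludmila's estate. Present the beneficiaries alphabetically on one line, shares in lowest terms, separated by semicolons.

Neither parent survives and there are no descendants, so the estate passes to Ludmila's siblings and their issue per stirpes.
Kazimierz left no surviving issue, so that branch lapses and is disregarded.
The estate is divided into 2 equal shares of 1/2 among Danuta, Ireneusz.
Danuta predeceased; the 1/2 allotted to Danuta's branch passes to Danuta's issue by representation.
The 1/2 is divided into 2 equal shares of 1/4 among Pelagia, Stanislawa.
Pelagia is living and takes 1/4.
Stanislawa is living and takes 1/4.
Ireneusz predeceased; the 1/2 allotted to Ireneusz's branch passes to Ireneusz's issue by representation.
The 1/2 is divided into 2 equal shares of 1/4 among Waclaw, Grzegorz.
Waclaw is living and takes 1/4.
Grzegorz is living and takes 1/4.

Grzegorz 1/4; Pelagia 1/4; Stanislawa 1/4; Waclaw 1/4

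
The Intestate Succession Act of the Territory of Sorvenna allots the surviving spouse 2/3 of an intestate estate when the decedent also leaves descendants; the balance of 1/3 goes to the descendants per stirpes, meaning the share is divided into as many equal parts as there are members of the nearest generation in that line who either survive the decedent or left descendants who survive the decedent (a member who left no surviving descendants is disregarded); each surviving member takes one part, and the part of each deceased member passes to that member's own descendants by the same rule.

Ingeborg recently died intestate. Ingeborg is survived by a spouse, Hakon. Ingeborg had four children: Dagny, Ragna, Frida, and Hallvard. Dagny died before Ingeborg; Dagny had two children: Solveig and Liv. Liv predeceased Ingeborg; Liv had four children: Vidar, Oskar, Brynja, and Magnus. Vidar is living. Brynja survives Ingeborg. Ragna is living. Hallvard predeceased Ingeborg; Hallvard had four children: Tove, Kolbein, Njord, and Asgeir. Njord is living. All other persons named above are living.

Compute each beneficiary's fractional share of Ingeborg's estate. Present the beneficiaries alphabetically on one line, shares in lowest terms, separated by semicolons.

Hakon, as surviving spouse, takes 2/3.
The remaining 1/3 passes to Ingeborg's descendants per stirpes.
The 1/3 is divided into 4 equal shares of 1/12 among Dagny, Ragna, Frida, Hallvard.
Dagny predeceased; the 1/12 allotted to Dagny's branch passes to Dagny's issue by representation.
The 1/12 is divided into 2 equal shares of 1/24 among Solveig, Liv.
Solveig is living and takes 1/24.
Liv predeceased; the 1/24 allotted to Liv's branch passes to Liv's issue by representation.
The 1/24 is divided into 4 equal shares of 1/96 among Vidar, Oskar, Brynja, Magnus.
Vidar is living and takes 1/96.
Oskar is living and takes 1/96.
Brynja is living and takes 1/96.
Magnus is living and takes 1/96.
Ragna is living and takes 1/12.
Frida is living and takes 1/12.
Hallvard predeceased; the 1/12 allotted to Hallvard's branch passes to Hallvard's issue by representation.
The 1/12 is divided into 4 equal shares of 1/48 among Tove, Kolbein, Njord, Asgeir.
Tove is living and takes 1/48.
Kolbein is living and takes 1/48.
Njord is living and takes 1/48.
Asgeir is living and takes 1/48.

Asgeir 1/48; Brynja 1/96; Frida 1/12; Hakon 2/3; Kolbein 1/48; Magnus 1/96; Njord 1/48; Oskar 1/96; Ragna 1/12; Solveig 1/24; Tove 1/48; Vidar 1/96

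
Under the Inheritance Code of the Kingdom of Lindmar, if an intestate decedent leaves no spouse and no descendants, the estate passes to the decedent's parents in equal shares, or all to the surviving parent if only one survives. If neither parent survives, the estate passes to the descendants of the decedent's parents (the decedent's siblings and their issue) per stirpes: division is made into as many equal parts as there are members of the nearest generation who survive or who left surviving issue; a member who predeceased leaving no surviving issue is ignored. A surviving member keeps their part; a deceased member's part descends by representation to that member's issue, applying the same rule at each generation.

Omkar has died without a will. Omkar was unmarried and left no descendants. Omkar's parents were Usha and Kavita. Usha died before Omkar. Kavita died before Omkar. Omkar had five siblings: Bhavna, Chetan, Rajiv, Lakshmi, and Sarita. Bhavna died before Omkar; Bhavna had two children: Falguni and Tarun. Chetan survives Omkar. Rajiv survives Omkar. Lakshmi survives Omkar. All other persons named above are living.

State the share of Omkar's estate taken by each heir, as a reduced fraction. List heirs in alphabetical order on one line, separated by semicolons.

Neither parent survives and there are no descendants, so the estate passes to Omkar's siblings and their issue per stirpes.
The estate is divided into 5 equal shares of 1/5 among Bhavna, Chetan, Rajiv, Lakshmi, Sarita.
Bhavna predeceased; the 1/5 allotted to Bhavna's branch passes to Bhavna's issue by representation.
The 1/5 is divided into 2 equal shares of 1/10 among Falguni, Tarun.
Falguni is living and takes 1/10.
Tarun is living and takes 1/10.
Chetan is living and takes 1/5.
Rajiv is living and takes 1/5.
Lakshmi is living and takes 1/5.
Sarita is living and takes 1/5.

Chetan 1/5; Falguni 1/10; Lakshmi 1/5; Rajiv 1/5; Sarita 1/5; Tarun 1/10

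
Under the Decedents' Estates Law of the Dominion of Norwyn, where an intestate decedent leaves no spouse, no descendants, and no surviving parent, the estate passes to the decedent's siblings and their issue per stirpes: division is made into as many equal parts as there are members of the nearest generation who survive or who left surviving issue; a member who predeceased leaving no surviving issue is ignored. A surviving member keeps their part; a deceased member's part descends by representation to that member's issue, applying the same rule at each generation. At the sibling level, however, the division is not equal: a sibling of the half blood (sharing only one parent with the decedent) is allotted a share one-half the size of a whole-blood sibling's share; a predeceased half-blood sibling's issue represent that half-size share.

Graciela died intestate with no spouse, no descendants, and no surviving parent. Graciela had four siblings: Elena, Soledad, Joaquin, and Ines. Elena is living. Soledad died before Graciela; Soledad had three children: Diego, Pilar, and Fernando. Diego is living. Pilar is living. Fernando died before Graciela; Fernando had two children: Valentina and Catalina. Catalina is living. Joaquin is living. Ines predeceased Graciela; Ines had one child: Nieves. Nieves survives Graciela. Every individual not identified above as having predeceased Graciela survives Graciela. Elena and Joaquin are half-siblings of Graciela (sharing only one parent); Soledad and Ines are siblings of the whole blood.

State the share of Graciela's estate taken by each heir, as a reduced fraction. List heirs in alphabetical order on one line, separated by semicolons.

No spouse, descendants, or parent survives, so the estate passes to Graciela's siblings per stirpes.
Half-blood siblings count for one-half the weight of whole-blood siblings at the initial division.
Dividing 1 in proportion to weights (total weight 3): Elena (weight 1/2) → 1/6; Soledad (weight 1) → 1/3; Joaquin (weight 1/2) → 1/6; Ines (weight 1) → 1/3.
Elena is living and takes 1/6.
Soledad predeceased; the 1/3 allotted to Soledad's branch passes to Soledad's issue by representation.
The 1/3 is divided into 3 equal shares of 1/9 among Diego, Pilar, Fernando.
Diego is living and takes 1/9.
Pilar is living and takes 1/9.
Fernando predeceased; the 1/9 allotted to Fernando's branch passes to Fernando's issue by representation.
The 1/9 is divided into 2 equal shares of 1/18 among Valentina, Catalina.
Valentina is living and takes 1/18.
Catalina is living and takes 1/18.
Joaquin is living and takes 1/6.
Ines predeceased; the 1/3 allotted to Ines's branch passes to Ines's issue by representation.
Nieves is the sole taker at this level and receives the full 1/3.

Catalina 1/18; Diego 1/9; Elena 1/6; Joaquin 1/6; Nieves 1/3; Pilar 1/9; Valentina 1/18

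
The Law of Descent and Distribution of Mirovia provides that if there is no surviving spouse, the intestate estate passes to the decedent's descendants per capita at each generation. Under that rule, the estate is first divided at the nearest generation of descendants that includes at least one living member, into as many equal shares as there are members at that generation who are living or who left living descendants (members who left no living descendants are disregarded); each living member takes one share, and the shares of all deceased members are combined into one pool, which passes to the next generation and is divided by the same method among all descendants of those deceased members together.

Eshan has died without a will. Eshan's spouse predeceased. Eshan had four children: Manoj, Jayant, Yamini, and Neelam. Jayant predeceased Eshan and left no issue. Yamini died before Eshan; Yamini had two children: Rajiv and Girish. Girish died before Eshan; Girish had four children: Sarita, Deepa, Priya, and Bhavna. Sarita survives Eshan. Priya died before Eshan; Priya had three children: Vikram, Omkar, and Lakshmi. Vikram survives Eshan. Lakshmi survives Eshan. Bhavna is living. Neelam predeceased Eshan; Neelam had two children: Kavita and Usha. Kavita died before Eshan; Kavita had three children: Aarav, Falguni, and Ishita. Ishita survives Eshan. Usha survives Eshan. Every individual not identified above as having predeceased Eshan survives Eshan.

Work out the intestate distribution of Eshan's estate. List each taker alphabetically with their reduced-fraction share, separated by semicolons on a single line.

There is no surviving spouse, so the entire estate passes to Eshan's descendants per capita at each generation.
At generation 1 (Manoj, Yamini, Neelam) there are 3 shares of (1)/3 = 1/3 each.
Living: Manoj — each takes 1/3.
Deceased: Yamini and Neelam. Their combined 2/3 is pooled and carried to generation 2.
At generation 2 (Rajiv, Girish, Kavita, Usha) there are 4 shares of (2/3)/4 = 1/6 each.
Living: Rajiv and Usha — each takes 1/6.
Deceased: Girish and Kavita. Their combined 1/3 is pooled and carried to generation 3.
At generation 3 (Sarita, Deepa, Priya, Bhavna, Aarav, Falguni, Ishita) there are 7 shares of (1/3)/7 = 1/21 each.
Living: Sarita, Deepa, Bhavna, Aarav, Falguni, and Ishita — each takes 1/21.
Deceased: Priya. That 1/21 share is carried to generation 4.
At generation 4 (Vikram, Omkar, Lakshmi) there are 3 shares of (1/21)/3 = 1/63 each.
Living: Vikram, Omkar, and Lakshmi — each takes 1/63.

Aarav 1/21; Bhavna 1/21; Deepa 1/21; Falguni 1/21; Ishita 1/21; Lakshmi 1/63; Manoj 1/3; Omkar 1/63; Rajiv 1/6; Sarita 1/21; Usha 1/6; Vikram 1/63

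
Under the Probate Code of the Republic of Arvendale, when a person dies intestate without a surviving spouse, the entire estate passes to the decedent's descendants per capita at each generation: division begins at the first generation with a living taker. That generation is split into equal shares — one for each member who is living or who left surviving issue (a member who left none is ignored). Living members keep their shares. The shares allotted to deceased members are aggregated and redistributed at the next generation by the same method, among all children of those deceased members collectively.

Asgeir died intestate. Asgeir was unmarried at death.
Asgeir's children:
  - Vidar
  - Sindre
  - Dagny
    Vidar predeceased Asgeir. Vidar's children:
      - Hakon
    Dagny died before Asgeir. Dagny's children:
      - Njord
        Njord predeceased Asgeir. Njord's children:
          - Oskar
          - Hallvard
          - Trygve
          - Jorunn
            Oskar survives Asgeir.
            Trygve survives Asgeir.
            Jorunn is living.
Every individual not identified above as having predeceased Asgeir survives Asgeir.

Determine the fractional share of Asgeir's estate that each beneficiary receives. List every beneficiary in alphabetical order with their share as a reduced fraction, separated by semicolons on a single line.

There is no surviving spouse, so the entire estate passes to Asgeir's descendants per capita at each generation.
At generation 1 (Vidar, Sindre, Dagny) there are 3 shares of (1)/3 = 1/3 each.
Living: Sindre — each takes 1/3.
Deceased: Vidar and Dagny. Their combined 2/3 is pooled and carried to generation 2.
At generation 2 (Hakon, Njord) there are 2 shares of (2/3)/2 = 1/3 each.
Living: Hakon — each takes 1/3.
Deceased: Njord. That 1/3 share is carried to generation 3.
At generation 3 (Oskar, Hallvard, Trygve, Jorunn) there are 4 shares of (1/3)/4 = 1/12 each.
Living: Oskar, Hallvard, Trygve, and Jorunn — each takes 1/12.

Hakon 1/3; Hallvard 1/12; Jorunn 1/12; Oskar 1/12; Sindre 1/3; Trygve 1/12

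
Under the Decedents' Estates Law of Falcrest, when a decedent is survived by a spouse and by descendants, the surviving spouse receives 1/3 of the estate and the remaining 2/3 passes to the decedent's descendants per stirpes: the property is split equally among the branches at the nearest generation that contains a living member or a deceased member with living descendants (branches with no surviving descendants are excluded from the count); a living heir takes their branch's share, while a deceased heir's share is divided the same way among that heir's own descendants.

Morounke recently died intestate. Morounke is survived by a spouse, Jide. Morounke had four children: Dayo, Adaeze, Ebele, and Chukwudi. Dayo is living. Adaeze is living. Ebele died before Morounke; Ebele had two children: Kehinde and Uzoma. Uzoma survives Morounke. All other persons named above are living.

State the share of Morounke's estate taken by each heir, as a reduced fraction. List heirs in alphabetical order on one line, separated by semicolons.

Jide, as surviving spouse, takes 1/3.
The remaining 2/3 passes to Morounke's descendants per stirpes.
The 2/3 is divided into 4 equal shares of 1/6 among Dayo, Adaeze, Ebele, Chukwudi.
Dayo is living and takes 1/6.
Adaeze is living and takes 1/6.
Ebele predeceased; the 1/6 allotted to Ebele's branch passes to Ebele's issue by representation.
The 1/6 is divided into 2 equal shares of 1/12 among Kehinde, Uzoma.
Kehinde is living and takes 1/12.
Uzoma is living and takes 1/12.
Chukwudi is living and takes 1/6.

Adaeze 1/6; Chukwudi 1/6; Dayo 1/6; Jide 1/3; Kehinde 1/12; Uzoma 1/12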